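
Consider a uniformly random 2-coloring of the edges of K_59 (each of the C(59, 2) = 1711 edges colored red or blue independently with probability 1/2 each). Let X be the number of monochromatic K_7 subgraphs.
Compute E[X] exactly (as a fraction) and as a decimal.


Let X = Σ_S X_S over the C(59, 7) = 341149446 subsets S of size 7, where X_S = 1 if the K_7 on S is monochromatic.
For a fixed S, the K_7 on S has C(7, 2) = 21 edges. P[all 21 edges red] = (1/2)^21, and likewise for blue, so P[monochromatic] = 2·(1/2)^21 = 2^{1 − 21} = 1/1048576.
By linearity: E[X] = C(59, 7) · 2^{1 − 21} = 341149446 · 1/1048576 = 170574723/524288.
Numerically: E[X] ≈ 325.34546.

E[X] = C(59,7)·2^(1−C(7,2)) = 170574723/524288 ≈ 325.34546.


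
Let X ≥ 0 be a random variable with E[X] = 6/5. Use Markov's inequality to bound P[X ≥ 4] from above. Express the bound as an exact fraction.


μ = E[X] = 6/5, a = 4.
Markov: P[X ≥ 4] ≤ μ/a = (6/5)/4 = 3/10.
Numerically: ≈ 0.300000.
(Since a = 4 > μ = 1.200000, the bound 3/10 is < 1 and informative.)

P[X ≥ 4] ≤ 3/10 ≈ 0.300000.


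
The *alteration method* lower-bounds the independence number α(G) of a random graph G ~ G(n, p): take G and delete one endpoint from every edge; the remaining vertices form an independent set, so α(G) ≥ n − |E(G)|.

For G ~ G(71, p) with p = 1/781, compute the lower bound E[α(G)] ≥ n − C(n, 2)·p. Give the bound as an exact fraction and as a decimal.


E[|E(G)|] = C(71, 2)·p = 2485 · (1/781) = 35/11.
E[α(G)] ≥ n − E[|E(G)|] = 71 − 35/11 = 746/11.
Numerically: ≈ 67.818182.
(This is only a lower bound; the true E[α(G)] may be larger.)

E[α(G)] ≥ 746/11 ≈ 67.818182.


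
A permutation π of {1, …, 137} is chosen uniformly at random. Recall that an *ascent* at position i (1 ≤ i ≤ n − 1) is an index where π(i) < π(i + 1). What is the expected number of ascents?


Write X = Σ X_I over i = 1, …, 136, with X_I the indicator of one ascent.
There are 136 indicators.
For each fixed i, the pair (π(i), π(i+1)) is a uniformly random ordered pair of distinct values from {1, …, 137}; by symmetry P[π(i) < π(i+1)] = 1/2.
By linearity: E[X] = 136 · (1/2) = (137 − 1) · (1/2) = 68 ≈ 68.0000.

E[X] = 68 = 68.0000.


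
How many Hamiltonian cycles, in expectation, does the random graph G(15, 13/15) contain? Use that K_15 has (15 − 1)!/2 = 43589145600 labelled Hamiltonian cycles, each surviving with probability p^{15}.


K_15 has (15 − 1)!/2 = 43589145600 labelled Hamiltonian cycles.
For each such Hamiltonian cycle H, let X_H = 1 if all 15 edges of H are present in G. Then P[X_H = 1] = p^{15} = (13/15)^{15} = 51185893014090757/437893890380859375.
Summing the indicators: E[X] = Σ_H E[X_H] = 43589145600 · p^{15} = 43589145600 · 51185893014090757/437893890380859375 = 367267381606127548722176/72081298828125.
Numerically: E[X] ≈ 5.1e+09.

E[X] = 43589145600 · (13/15)^{15} = 367267381606127548722176/72081298828125 ≈ 5.1e+09.


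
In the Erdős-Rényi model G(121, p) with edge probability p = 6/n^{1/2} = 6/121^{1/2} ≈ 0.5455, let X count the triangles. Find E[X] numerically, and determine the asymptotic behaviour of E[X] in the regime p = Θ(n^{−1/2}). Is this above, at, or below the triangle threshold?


Number of potential triangles: C(121, 3) = 287980.
Each occurs with probability p³ ≈ (0.5455)³ ≈ 1.622840e-01.
By linearity: E[X] = C(121, 3)·p³ ≈ 287980 · 1.622840e-01 ≈ 46734.5455.
Since α = 1/2 < 1, p = c/n^{1/2} ≫ 1/n is above the triangle threshold p ~ 1/n. Asymptotically E[X] ~ (c³/6)·n^{3(1−α)} = (6³/6)·n^{1.5} → ∞; triangles are abundant w.h.p.

E[X] ≈ 46734.5455; in regime p = Θ(1/n^{1/2}) E[X] diverges (above the triangle threshold p ~ 1/n).


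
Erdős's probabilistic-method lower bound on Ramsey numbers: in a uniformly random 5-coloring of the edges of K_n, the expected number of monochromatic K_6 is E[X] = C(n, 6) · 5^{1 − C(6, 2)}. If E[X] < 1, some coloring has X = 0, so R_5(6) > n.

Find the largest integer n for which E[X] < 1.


We need C(n, 6) · 5^{1 − 15} < 1, i.e. C(n, 6) < 5^{15 − 1} = 6103515625.
Check values of n near the boundary:
  n = 125: C(125, 6) = 4690625500; 4690625500 < 6103515625? YES
  n = 126: C(126, 6) = 4925156775; 4925156775 < 6103515625? YES
  n = 127: C(127, 6) = 5169379425; 5169379425 < 6103515625? YES
  n = 128: C(128, 6) = 5423611200; 5423611200 < 6103515625? YES
  n = 129: C(129, 6) = 5688177600; 5688177600 < 6103515625? YES
  n = 130: C(130, 6) = 5963412000; 5963412000 < 6103515625? YES
  n = 131: C(131, 6) = 6249655776; 6249655776 < 6103515625? NO
  n = 132: C(132, 6) = 6547258432; 6547258432 < 6103515625? NO
The largest n with C(n, 6) < 6103515625 is n = 130 (where E[X] = 47707296/48828125 ≈ 0.9770). Hence R_5(6) > 130, i.e. R_5(6) ≥ 131.

Largest n = 130; hence R_5(6) > 130.


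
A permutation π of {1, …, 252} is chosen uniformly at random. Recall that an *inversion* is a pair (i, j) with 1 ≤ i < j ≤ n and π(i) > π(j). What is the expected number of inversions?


Write X = Σ X_I over the C(252, 2) = 31626 pairs i < j, with X_I the indicator of one inversion.
There are 31626 indicators.
For each fixed pair i < j, the values π(i) and π(j) are two distinct elements of {1, …, 252} in uniformly random order; by symmetry P[π(i) > π(j)] = 1/2.
By linearity: E[X] = 31626 · (1/2) = C(252, 2) · (1/2) = 31626/2 = 15813 ≈ 15813.00000.

E[X] = 15813 = 15813.00000.


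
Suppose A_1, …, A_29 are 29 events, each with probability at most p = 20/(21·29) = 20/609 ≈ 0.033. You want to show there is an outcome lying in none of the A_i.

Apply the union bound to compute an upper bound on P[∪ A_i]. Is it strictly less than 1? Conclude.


Union bound: P[∪_{i=1}^{29} A_i] ≤ Σ_i P[A_i] ≤ 29·p = 29·(20/609) = 20/21.
Numerically: 20/21 ≈ 0.952.
Is 20/21 < 1? YES.
Since P[∪ A_i] ≤ 20/21 < 1, the complement has P[∩ A_i^c] ≥ 1 − 20/21 = 1/21 > 0, so some outcome avoids every A_i.

29·p = 20/21 ≈ 0.952; existence CERTIFIED by the union bound.


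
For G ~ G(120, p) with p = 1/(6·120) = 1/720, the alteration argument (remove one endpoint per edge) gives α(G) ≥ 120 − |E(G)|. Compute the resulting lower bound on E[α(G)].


E[|E(G)|] = C(120, 2)·p = 7140 · (1/720) = 119/12.
E[α(G)] ≥ n − E[|E(G)|] = 120 − 119/12 = 1321/12.
Numerically: ≈ 110.083333.
(This is only a lower bound; the true E[α(G)] may be larger.)

E[α(G)] ≥ 1321/12 ≈ 110.083333.


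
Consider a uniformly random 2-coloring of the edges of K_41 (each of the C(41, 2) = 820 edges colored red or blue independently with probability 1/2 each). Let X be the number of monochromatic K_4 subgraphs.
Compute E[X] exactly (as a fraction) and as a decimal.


Let X = Σ_S X_S over the C(41, 4) = 101270 subsets S of size 4, where X_S = 1 if the K_4 on S is monochromatic.
For a fixed S, the K_4 on S has C(4, 2) = 6 edges. P[all 6 edges red] = (1/2)^6, and likewise for blue, so P[monochromatic] = 2·(1/2)^6 = 2^{1 − 6} = 1/32.
Summing: E[X] = C(41, 4) · 2^{1 − 6} = 101270 · 1/32 = 50635/16.
Numerically: E[X] ≈ 3164.688.

E[X] = C(41,4)·2^(1−C(4,2)) = 50635/16 ≈ 3164.688.


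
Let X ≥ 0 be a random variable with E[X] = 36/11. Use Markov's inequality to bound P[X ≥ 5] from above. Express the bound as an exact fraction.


μ = E[X] = 36/11, a = 5.
Markov: P[X ≥ 5] ≤ μ/a = (36/11)/5 = 36/55.
Numerically: ≈ 0.6545.
(Since a = 5 > μ = 3.2727, the bound 36/55 is < 1 and informative.)

P[X ≥ 5] ≤ 36/55 ≈ 0.6545.


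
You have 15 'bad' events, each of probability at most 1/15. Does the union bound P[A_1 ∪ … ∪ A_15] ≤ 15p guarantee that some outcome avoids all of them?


Union bound: P[∪_{i=1}^{15} A_i] ≤ Σ_i P[A_i] ≤ 15·p = 15·(1/15) = 1.
Numerically: 1 ≈ 1.000000.
Is 1 < 1? NO.
Since the bound 1 is ≥ 1, the union bound is uninformative here; it does NOT by itself certify existence.

15·p = 1 ≈ 1.000000; existence NOT certified by the union bound.


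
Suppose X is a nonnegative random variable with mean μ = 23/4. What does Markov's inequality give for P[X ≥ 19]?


μ = E[X] = 23/4, a = 19.
Markov: P[X ≥ 19] ≤ μ/a = (23/4)/19 = 23/76.
Numerically: ≈ 0.302632.
(Since a = 19 > μ = 5.750000, the bound 23/76 is < 1 and informative.)

P[X ≥ 19] ≤ 23/76 ≈ 0.302632.


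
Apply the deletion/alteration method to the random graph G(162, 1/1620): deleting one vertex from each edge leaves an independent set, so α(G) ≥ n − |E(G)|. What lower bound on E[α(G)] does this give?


E[|E(G)|] = C(162, 2)·p = 13041 · (1/1620) = 161/20.
E[α(G)] ≥ n − E[|E(G)|] = 162 − 161/20 = 3079/20.
Numerically: ≈ 153.950.
(This is only a lower bound; the true E[α(G)] may be larger.)

E[α(G)] ≥ 3079/20 ≈ 153.950.


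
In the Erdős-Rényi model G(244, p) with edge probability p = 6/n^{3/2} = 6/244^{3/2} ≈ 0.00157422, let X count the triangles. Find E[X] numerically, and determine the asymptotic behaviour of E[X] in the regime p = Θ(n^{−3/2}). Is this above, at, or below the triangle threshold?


Number of potential triangles: C(244, 3) = 2391444.
Each occurs with probability p³ ≈ (0.00157422)³ ≈ 3.90121183e-09.
By linearity: E[X] = C(244, 3)·p³ ≈ 2391444 · 3.90121183e-09 ≈ 0.009330.
Since α = 3/2 > 1, p = c/n^{3/2} = o(1/n) is below the triangle threshold p ~ 1/n. Asymptotically E[X] ~ (c³/6)·n^{3(1−α)} = (6³/6)·n^{-1.5} → 0, so by Markov's inequality G has no triangles w.h.p.

E[X] ≈ 0.009330; in regime p = Θ(1/n^{3/2}) E[X] tends to 0 (below the triangle threshold p ~ 1/n).


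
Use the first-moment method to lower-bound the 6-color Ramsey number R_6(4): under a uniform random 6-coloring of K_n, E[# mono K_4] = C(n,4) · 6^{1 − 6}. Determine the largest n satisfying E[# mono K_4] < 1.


We need C(n, 4) · 6^{1 − 6} < 1, i.e. C(n, 4) < 6^{6 − 1} = 7776.
Check values of n near the boundary:
  n = 16: C(16, 4) = 1820; 1820 < 7776? YES
  n = 17: C(17, 4) = 2380; 2380 < 7776? YES
  n = 18: C(18, 4) = 3060; 3060 < 7776? YES
  n = 19: C(19, 4) = 3876; 3876 < 7776? YES
  n = 20: C(20, 4) = 4845; 4845 < 7776? YES
  n = 21: C(21, 4) = 5985; 5985 < 7776? YES
  n = 22: C(22, 4) = 7315; 7315 < 7776? YES
  n = 23: C(23, 4) = 8855; 8855 < 7776? NO
  n = 24: C(24, 4) = 10626; 10626 < 7776? NO
  n = 25: C(25, 4) = 12650; 12650 < 7776? NO
The largest n with C(n, 4) < 7776 is n = 22 (where E[X] = 7315/7776 ≈ 0.941). Hence R_6(4) > 22, i.e. R_6(4) ≥ 23.

Largest n = 22; hence R_6(4) > 22.


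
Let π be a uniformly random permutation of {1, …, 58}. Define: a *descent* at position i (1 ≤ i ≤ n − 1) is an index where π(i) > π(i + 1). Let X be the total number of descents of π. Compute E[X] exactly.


Write X = Σ X_I over i = 1, …, 57, with X_I the indicator of one descent.
There are 57 indicators.
For each fixed i, the pair (π(i), π(i+1)) is a uniformly random ordered pair of distinct values from {1, …, 58}; by symmetry P[π(i) > π(i+1)] = 1/2.
By linearity: E[X] = 57 · (1/2) = (58 − 1) · (1/2) = 57/2 ≈ 28.5000.

E[X] = 57/2 = 28.5000.


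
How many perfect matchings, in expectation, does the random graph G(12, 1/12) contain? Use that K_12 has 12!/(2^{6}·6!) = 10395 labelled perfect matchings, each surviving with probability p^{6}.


K_12 has 12!/(2^{6}·6!) = 10395 labelled perfect matchings.
For each such perfect matching H, let X_H = 1 if all 6 edges of H are present in G. Then P[X_H = 1] = p^{6} = (1/12)^{6} = 1/2985984.
By linearity of expectation: E[X] = Σ_H E[X_H] = 10395 · p^{6} = 10395 · 1/2985984 = 385/110592.
Numerically: E[X] ≈ 0.00348.

E[X] = 10395 · (1/12)^{6} = 385/110592 ≈ 0.00348.


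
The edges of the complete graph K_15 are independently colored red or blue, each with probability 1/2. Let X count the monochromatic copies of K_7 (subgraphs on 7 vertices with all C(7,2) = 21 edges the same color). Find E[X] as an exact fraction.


Let X = Σ_S X_S over the C(15, 7) = 6435 subsets S of size 7, where X_S = 1 if the K_7 on S is monochromatic.
For a fixed S, the K_7 on S has C(7, 2) = 21 edges. P[all 21 edges red] = (1/2)^21, and likewise for blue, so P[monochromatic] = 2·(1/2)^21 = 2^{1 − 21} = 1/1048576.
By linearity: E[X] = C(15, 7) · 2^{1 − 21} = 6435 · 1/1048576 = 6435/1048576.
Numerically: E[X] ≈ 0.0061.

E[X] = C(15,7)·2^(1−C(7,2)) = 6435/1048576 ≈ 0.0061.


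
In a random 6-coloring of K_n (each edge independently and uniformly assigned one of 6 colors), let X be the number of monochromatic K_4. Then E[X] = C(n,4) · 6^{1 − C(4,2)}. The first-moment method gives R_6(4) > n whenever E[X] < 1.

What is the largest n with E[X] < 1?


We need C(n, 4) · 6^{1 − 6} < 1, i.e. C(n, 4) < 6^{6 − 1} = 7776.
Check values of n near the boundary:
  n = 18: C(18, 4) = 3060; 3060 < 7776? YES
  n = 19: C(19, 4) = 3876; 3876 < 7776? YES
  n = 20: C(20, 4) = 4845; 4845 < 7776? YES
  n = 21: C(21, 4) = 5985; 5985 < 7776? YES
  n = 22: C(22, 4) = 7315; 7315 < 7776? YES
  n = 23: C(23, 4) = 8855; 8855 < 7776? NO
  n = 24: C(24, 4) = 10626; 10626 < 7776? NO
  n = 25: C(25, 4) = 12650; 12650 < 7776? NO
The largest n with C(n, 4) < 7776 is n = 22 (where E[X] = 7315/7776 ≈ 0.940715). Hence R_6(4) > 22, i.e. R_6(4) ≥ 23.

Largest n = 22; hence R_6(4) > 22.


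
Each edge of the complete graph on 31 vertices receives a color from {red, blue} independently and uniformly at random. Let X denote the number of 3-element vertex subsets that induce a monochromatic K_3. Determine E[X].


Let X = Σ_S X_S over the C(31, 3) = 4495 subsets S of size 3, where X_S = 1 if the K_3 on S is monochromatic.
For a fixed S, the K_3 on S has C(3, 2) = 3 edges. P[all 3 edges red] = (1/2)^3, and likewise for blue, so P[monochromatic] = 2·(1/2)^3 = 2^{1 − 3} = 1/4.
Summing: E[X] = C(31, 3) · 2^{1 − 3} = 4495 · 1/4 = 4495/4.
Numerically: E[X] ≈ 1123.750.

E[X] = C(31,3)·2^(1−C(3,2)) = 4495/4 ≈ 1123.750.


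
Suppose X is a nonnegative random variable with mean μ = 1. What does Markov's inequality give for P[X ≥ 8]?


μ = E[X] = 1, a = 8.
Markov: P[X ≥ 8] ≤ μ/a = (1)/8 = 1/8.
Numerically: ≈ 0.125.
(Since a = 8 > μ = 1.000, the bound 1/8 is < 1 and informative.)

P[X ≥ 8] ≤ 1/8 ≈ 0.125.


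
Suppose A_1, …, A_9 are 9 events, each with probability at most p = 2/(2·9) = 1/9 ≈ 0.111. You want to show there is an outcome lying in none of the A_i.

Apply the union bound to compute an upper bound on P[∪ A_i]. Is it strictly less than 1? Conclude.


Union bound: P[∪_{i=1}^{9} A_i] ≤ Σ_i P[A_i] ≤ 9·p = 9·(1/9) = 1.
Numerically: 1 ≈ 1.000.
Is 1 < 1? NO.
Since the bound 1 is ≥ 1, the union bound is uninformative here; it does NOT by itself certify existence.

9·p = 1 ≈ 1.000; existence NOT certified by the union bound.


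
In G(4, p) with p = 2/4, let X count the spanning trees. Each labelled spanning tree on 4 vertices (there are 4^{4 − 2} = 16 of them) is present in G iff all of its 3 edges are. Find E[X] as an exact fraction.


K_4 has 4^{4 − 2} = 16 labelled spanning trees.
For each such spanning tree H, let X_H = 1 if all 3 edges of H are present in G. Then P[X_H = 1] = p^{3} = (1/2)^{3} = 1/8.
Summing the indicators: E[X] = Σ_H E[X_H] = 16 · p^{3} = 16 · 1/8 = 2.
Numerically: E[X] ≈ 2.

E[X] = 16 · (1/2)^{3} = 2 ≈ 2.


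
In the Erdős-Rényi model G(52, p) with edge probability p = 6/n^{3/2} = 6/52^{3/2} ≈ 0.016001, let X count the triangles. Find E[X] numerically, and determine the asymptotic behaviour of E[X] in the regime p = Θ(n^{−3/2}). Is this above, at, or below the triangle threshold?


Number of potential triangles: C(52, 3) = 22100.
Each occurs with probability p³ ≈ (0.016001)³ ≈ 4.09674285e-06.
By linearity: E[X] = C(52, 3)·p³ ≈ 22100 · 4.09674285e-06 ≈ 0.090538.
Since α = 3/2 > 1, p = c/n^{3/2} = o(1/n) is below the triangle threshold p ~ 1/n. Asymptotically E[X] ~ (c³/6)·n^{3(1−α)} = (6³/6)·n^{-1.5} → 0, so by Markov's inequality G has no triangles w.h.p.

E[X] ≈ 0.090538; in regime p = Θ(1/n^{3/2}) E[X] tends to 0 (below the triangle threshold p ~ 1/n).


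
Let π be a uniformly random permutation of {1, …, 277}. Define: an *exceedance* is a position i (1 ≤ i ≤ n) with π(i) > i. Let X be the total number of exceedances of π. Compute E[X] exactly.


Write X = Σ_{i=1}^{277} X_i, where X_i = 1_{π(i) > i}.
For each fixed i, π(i) is uniform over {1, …, 277} (marginal of a uniform permutation), so P[π(i) > i] = (n − i)/n. Summing: Σ_{i=1}^{277} (n − i)/n = (0 + 1 + … + 276)/277 = 277(277 − 1)/(2·277) = (277 − 1)/2.
Hence E[X] = Σ_{i=1}^{277} (277 − i)/277 = 138 ≈ 138.000.

E[X] = 138 = 138.000.


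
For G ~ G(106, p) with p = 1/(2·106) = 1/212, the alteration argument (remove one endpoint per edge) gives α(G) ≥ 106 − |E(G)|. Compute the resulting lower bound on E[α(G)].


E[|E(G)|] = C(106, 2)·p = 5565 · (1/212) = 105/4.
E[α(G)] ≥ n − E[|E(G)|] = 106 − 105/4 = 319/4.
Numerically: ≈ 79.7500.
(This is only a lower bound; the true E[α(G)] may be larger.)

E[α(G)] ≥ 319/4 ≈ 79.7500.


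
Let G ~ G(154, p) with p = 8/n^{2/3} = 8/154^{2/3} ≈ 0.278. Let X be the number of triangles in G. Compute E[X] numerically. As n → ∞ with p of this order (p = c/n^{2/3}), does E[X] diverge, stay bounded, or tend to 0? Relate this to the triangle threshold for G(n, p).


Number of potential triangles: C(154, 3) = 596904.
Each occurs with probability p³ ≈ (0.278)³ ≈ 2.15888e-02.
By linearity: E[X] = C(154, 3)·p³ ≈ 596904 · 2.15888e-02 ≈ 12886.442.
Since α = 2/3 < 1, p = c/n^{2/3} ≫ 1/n is above the triangle threshold p ~ 1/n. Asymptotically E[X] ~ (c³/6)·n^{3(1−α)} = (8³/6)·n^{1} → ∞; triangles are abundant w.h.p.

E[X] ≈ 12886.442; in regime p = Θ(1/n^{2/3}) E[X] diverges (above the triangle threshold p ~ 1/n).


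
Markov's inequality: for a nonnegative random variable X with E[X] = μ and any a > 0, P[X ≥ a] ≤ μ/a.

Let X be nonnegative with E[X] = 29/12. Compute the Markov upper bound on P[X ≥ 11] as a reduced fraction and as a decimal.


μ = E[X] = 29/12, a = 11.
Markov: P[X ≥ 11] ≤ μ/a = (29/12)/11 = 29/132.
Numerically: ≈ 0.2197.
(Since a = 11 > μ = 2.4167, the bound 29/132 is < 1 and informative.)

P[X ≥ 11] ≤ 29/132 ≈ 0.2197.


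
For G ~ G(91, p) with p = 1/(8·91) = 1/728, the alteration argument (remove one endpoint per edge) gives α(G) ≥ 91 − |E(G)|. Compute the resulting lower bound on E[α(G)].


E[|E(G)|] = C(91, 2)·p = 4095 · (1/728) = 45/8.
E[α(G)] ≥ n − E[|E(G)|] = 91 − 45/8 = 683/8.
Numerically: ≈ 85.37500.
(This is only a lower bound; the true E[α(G)] may be larger.)

E[α(G)] ≥ 683/8 ≈ 85.37500.


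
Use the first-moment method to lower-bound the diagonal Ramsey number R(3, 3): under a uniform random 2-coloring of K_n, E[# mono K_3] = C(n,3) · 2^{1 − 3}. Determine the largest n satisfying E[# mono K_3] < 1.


We need C(n, 3) · 2^{1 − 3} < 1, i.e. C(n, 3) < 2^{3 − 1} = 4.
Check values of n near the boundary:
  n = 3: C(3, 3) = 1; 1 < 4? YES
  n = 4: C(4, 3) = 4; 4 < 4? NO
  n = 5: C(5, 3) = 10; 10 < 4? NO
The largest n with C(n, 3) < 4 is n = 3 (where E[X] = 1/4 ≈ 0.250). Hence R(3, 3) > 3, i.e. R(3, 3) ≥ 4.

Largest n = 3; hence R(3, 3) > 3.


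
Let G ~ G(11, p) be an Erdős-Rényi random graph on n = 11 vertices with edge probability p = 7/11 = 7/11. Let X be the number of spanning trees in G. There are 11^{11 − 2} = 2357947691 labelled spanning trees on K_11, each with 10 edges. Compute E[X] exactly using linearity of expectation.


K_11 has 11^{11 − 2} = 2357947691 labelled spanning trees.
For each such spanning tree H, let X_H = 1 if all 10 edges of H are present in G. Then P[X_H = 1] = p^{10} = (7/11)^{10} = 282475249/25937424601.
By linearity of expectation: E[X] = Σ_H E[X_H] = 2357947691 · p^{10} = 2357947691 · 282475249/25937424601 = 282475249/11.
Numerically: E[X] ≈ 2.57e+07.

E[X] = 2357947691 · (7/11)^{10} = 282475249/11 ≈ 2.57e+07.


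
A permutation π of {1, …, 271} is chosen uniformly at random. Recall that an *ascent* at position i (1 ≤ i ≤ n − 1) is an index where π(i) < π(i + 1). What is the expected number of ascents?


Write X = Σ X_I over i = 1, …, 270, with X_I the indicator of one ascent.
There are 270 indicators.
For each fixed i, the pair (π(i), π(i+1)) is a uniformly random ordered pair of distinct values from {1, …, 271}; by symmetry P[π(i) < π(i+1)] = 1/2.
By linearity: E[X] = 270 · (1/2) = (271 − 1) · (1/2) = 135 ≈ 135.000.

E[X] = 135 = 135.000.


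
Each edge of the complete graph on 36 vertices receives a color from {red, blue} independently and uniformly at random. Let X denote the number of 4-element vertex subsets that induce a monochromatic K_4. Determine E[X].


Let X = Σ_S X_S over the C(36, 4) = 58905 subsets S of size 4, where X_S = 1 if the K_4 on S is monochromatic.
For a fixed S, the K_4 on S has C(4, 2) = 6 edges. P[all 6 edges red] = (1/2)^6, and likewise for blue, so P[monochromatic] = 2·(1/2)^6 = 2^{1 − 6} = 1/32.
By linearity of expectation: E[X] = C(36, 4) · 2^{1 − 6} = 58905 · 1/32 = 58905/32.
Numerically: E[X] ≈ 1840.781250.

E[X] = C(36,4)·2^(1−C(4,2)) = 58905/32 ≈ 1840.781250.


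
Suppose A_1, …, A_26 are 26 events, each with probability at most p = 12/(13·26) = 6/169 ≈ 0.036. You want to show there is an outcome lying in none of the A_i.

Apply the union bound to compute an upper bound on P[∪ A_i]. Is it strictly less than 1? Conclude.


Union bound: P[∪_{i=1}^{26} A_i] ≤ Σ_i P[A_i] ≤ 26·p = 26·(6/169) = 12/13.
Numerically: 12/13 ≈ 0.923.
Is 12/13 < 1? YES.
Since P[∪ A_i] ≤ 12/13 < 1, the complement has P[∩ A_i^c] ≥ 1 − 12/13 = 1/13 > 0, so some outcome avoids every A_i.

26·p = 12/13 ≈ 0.923; existence CERTIFIED by the union bound.


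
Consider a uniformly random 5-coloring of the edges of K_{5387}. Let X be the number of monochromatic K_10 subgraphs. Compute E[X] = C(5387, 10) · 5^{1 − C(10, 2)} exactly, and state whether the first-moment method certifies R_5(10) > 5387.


E[X] = C(5387, 10) · 5^{1 − 45} = 5624406917627224603154306376491 · 5^{−44} = 5624406917627224603154306376491/5684341886080801486968994140625.
As a reduced fraction: E[X] = 5624406917627224603154306376491/5684341886080801486968994140625 ≈ 0.9894561.
Is E[X] < 1? YES.
Since E[X] < 1, there exists a 5-coloring of K_{5387} with no monochromatic K_10; hence R_5(10) > 5387.

E[X] = 5624406917627224603154306376491/5684341886080801486968994140625 ≈ 0.9894561; E[X] < 1, so R_5(10) > 5387.


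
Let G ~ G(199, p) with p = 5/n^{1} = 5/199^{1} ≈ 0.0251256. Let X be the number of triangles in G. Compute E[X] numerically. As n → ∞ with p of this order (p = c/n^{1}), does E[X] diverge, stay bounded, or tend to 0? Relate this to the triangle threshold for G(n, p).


Number of potential triangles: C(199, 3) = 1293699.
Each occurs with probability p³ ≈ (0.0251256)³ ≈ 1.58617384e-05.
By linearity: E[X] = C(199, 3)·p³ ≈ 1293699 · 1.58617384e-05 ≈ 20.520315.
Here α = 1, so p = 5/n is exactly at the triangle threshold p ~ 1/n. Asymptotically E[X] → c³/6 = 5³/6 = 125/6 ≈ 20.833333, a bounded constant. In this regime the triangle count is asymptotically Poisson(c³/6).

E[X] ≈ 20.520315; in regime p = Θ(1/n^{1}) E[X] stays bounded (at the triangle threshold p ~ 1/n).


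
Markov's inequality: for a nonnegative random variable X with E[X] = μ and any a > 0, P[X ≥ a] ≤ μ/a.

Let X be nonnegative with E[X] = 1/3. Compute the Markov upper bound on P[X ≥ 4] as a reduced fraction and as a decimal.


μ = E[X] = 1/3, a = 4.
Markov: P[X ≥ 4] ≤ μ/a = (1/3)/4 = 1/12.
Numerically: ≈ 0.08333.
(Since a = 4 > μ = 0.33333, the bound 1/12 is < 1 and informative.)

P[X ≥ 4] ≤ 1/12 ≈ 0.08333.


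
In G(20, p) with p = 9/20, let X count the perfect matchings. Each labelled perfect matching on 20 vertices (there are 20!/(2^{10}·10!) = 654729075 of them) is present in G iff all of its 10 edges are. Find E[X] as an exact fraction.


K_20 has 20!/(2^{10}·10!) = 654729075 labelled perfect matchings.
For each such perfect matching H, let X_H = 1 if all 10 edges of H are present in G. Then P[X_H = 1] = p^{10} = (9/20)^{10} = 3486784401/10240000000000.
Summing the indicators: E[X] = Σ_H E[X_H] = 654729075 · p^{10} = 654729075 · 3486784401/10240000000000 = 91315965023646363/409600000000.
Numerically: E[X] ≈ 2.23e+05.

E[X] = 654729075 · (9/20)^{10} = 91315965023646363/409600000000 ≈ 2.23e+05.


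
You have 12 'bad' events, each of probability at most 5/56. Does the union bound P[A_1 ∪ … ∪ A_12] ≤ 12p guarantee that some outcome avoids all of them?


Union bound: P[∪_{i=1}^{12} A_i] ≤ Σ_i P[A_i] ≤ 12·p = 12·(5/56) = 15/14.
Numerically: 15/14 ≈ 1.0714286.
Is 15/14 < 1? NO.
Since the bound 15/14 is ≥ 1, the union bound is uninformative here; it does NOT by itself certify existence.

12·p = 15/14 ≈ 1.0714286; existence NOT certified by the union bound.


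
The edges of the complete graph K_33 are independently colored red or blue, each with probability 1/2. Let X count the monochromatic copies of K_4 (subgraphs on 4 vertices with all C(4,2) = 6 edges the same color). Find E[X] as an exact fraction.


Let X = Σ_S X_S over the C(33, 4) = 40920 subsets S of size 4, where X_S = 1 if the K_4 on S is monochromatic.
For a fixed S, the K_4 on S has C(4, 2) = 6 edges. P[all 6 edges red] = (1/2)^6, and likewise for blue, so P[monochromatic] = 2·(1/2)^6 = 2^{1 − 6} = 1/32.
Summing: E[X] = C(33, 4) · 2^{1 − 6} = 40920 · 1/32 = 5115/4.
Numerically: E[X] ≈ 1278.75000.

E[X] = C(33,4)·2^(1−C(4,2)) = 5115/4 ≈ 1278.75000.


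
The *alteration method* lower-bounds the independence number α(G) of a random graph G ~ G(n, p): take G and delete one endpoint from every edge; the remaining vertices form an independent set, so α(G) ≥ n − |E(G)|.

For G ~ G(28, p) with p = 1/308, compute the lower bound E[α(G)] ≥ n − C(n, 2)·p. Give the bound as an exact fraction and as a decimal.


E[|E(G)|] = C(28, 2)·p = 378 · (1/308) = 27/22.
E[α(G)] ≥ n − E[|E(G)|] = 28 − 27/22 = 589/22.
Numerically: ≈ 26.772727.
(This is only a lower bound; the true E[α(G)] may be larger.)

E[α(G)] ≥ 589/22 ≈ 26.772727.


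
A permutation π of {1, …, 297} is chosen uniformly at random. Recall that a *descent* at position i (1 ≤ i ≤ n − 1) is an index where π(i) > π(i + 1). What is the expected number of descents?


Write X = Σ X_I over i = 1, …, 296, with X_I the indicator of one descent.
There are 296 indicators.
For each fixed i, the pair (π(i), π(i+1)) is a uniformly random ordered pair of distinct values from {1, …, 297}; by symmetry P[π(i) > π(i+1)] = 1/2.
By linearity: E[X] = 296 · (1/2) = (297 − 1) · (1/2) = 148 ≈ 148.000000.

E[X] = 148 = 148.000000.


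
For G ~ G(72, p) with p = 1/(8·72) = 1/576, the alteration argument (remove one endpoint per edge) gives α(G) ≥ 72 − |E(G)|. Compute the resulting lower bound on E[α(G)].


E[|E(G)|] = C(72, 2)·p = 2556 · (1/576) = 71/16.
E[α(G)] ≥ n − E[|E(G)|] = 72 − 71/16 = 1081/16.
Numerically: ≈ 67.562.
(This is only a lower bound; the true E[α(G)] may be larger.)

E[α(G)] ≥ 1081/16 ≈ 67.562.


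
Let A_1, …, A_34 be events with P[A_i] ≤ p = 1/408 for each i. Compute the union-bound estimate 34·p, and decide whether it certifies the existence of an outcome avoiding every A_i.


Union bound: P[∪_{i=1}^{34} A_i] ≤ Σ_i P[A_i] ≤ 34·p = 34·(1/408) = 1/12.
Numerically: 1/12 ≈ 0.0833333.
Is 1/12 < 1? YES.
Since P[∪ A_i] ≤ 1/12 < 1, the complement has P[∩ A_i^c] ≥ 1 − 1/12 = 11/12 > 0, so some outcome avoids every A_i.

34·p = 1/12 ≈ 0.0833333; existence CERTIFIED by the union bound.


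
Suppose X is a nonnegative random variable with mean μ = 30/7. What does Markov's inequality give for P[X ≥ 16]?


μ = E[X] = 30/7, a = 16.
Markov: P[X ≥ 16] ≤ μ/a = (30/7)/16 = 15/56.
Numerically: ≈ 0.268.
(Since a = 16 > μ = 4.286, the bound 15/56 is < 1 and informative.)

P[X ≥ 16] ≤ 15/56 ≈ 0.268.


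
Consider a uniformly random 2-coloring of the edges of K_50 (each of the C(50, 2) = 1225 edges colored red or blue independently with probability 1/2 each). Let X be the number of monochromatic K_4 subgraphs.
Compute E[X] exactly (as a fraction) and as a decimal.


Let X = Σ_S X_S over the C(50, 4) = 230300 subsets S of size 4, where X_S = 1 if the K_4 on S is monochromatic.
For a fixed S, the K_4 on S has C(4, 2) = 6 edges. P[all 6 edges red] = (1/2)^6, and likewise for blue, so P[monochromatic] = 2·(1/2)^6 = 2^{1 − 6} = 1/32.
By linearity of expectation: E[X] = C(50, 4) · 2^{1 − 6} = 230300 · 1/32 = 57575/8.
Numerically: E[X] ≈ 7196.8750.

E[X] = C(50,4)·2^(1−C(4,2)) = 57575/8 ≈ 7196.8750.


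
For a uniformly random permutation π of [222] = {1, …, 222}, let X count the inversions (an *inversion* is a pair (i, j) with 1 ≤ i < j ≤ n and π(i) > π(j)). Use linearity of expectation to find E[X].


Write X = Σ X_I over the C(222, 2) = 24531 pairs i < j, with X_I the indicator of one inversion.
There are 24531 indicators.
For each fixed pair i < j, the values π(i) and π(j) are two distinct elements of {1, …, 222} in uniformly random order; by symmetry P[π(i) > π(j)] = 1/2.
By linearity: E[X] = 24531 · (1/2) = C(222, 2) · (1/2) = 24531/2 = 24531/2 ≈ 12265.50000.

E[X] = 24531/2 = 12265.50000.


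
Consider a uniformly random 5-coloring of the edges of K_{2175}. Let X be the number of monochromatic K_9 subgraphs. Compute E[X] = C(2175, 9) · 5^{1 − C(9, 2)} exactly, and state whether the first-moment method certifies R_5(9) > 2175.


E[X] = C(2175, 9) · 5^{1 − 36} = 2952382442121838483046575 · 5^{−35} = 2952382442121838483046575/2910383045673370361328125.
As a reduced fraction: E[X] = 118095297684873539321863/116415321826934814453125 ≈ 1.0144309.
Is E[X] < 1? NO.
Since E[X] ≥ 1, the first-moment bound is inconclusive at n = 2175; it does NOT by itself certify R_5(9) > 2175.

E[X] = 118095297684873539321863/116415321826934814453125 ≈ 1.0144309; E[X] ≥ 1; first-moment method inconclusive here.


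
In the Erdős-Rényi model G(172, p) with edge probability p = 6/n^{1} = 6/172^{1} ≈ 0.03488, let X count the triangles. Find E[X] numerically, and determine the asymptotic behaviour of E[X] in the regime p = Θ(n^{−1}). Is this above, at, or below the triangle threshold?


Number of potential triangles: C(172, 3) = 833340.
Each occurs with probability p³ ≈ (0.03488)³ ≈ 4.244909e-05.
By linearity: E[X] = C(172, 3)·p³ ≈ 833340 · 4.244909e-05 ≈ 35.3745.
Here α = 1, so p = 6/n is exactly at the triangle threshold p ~ 1/n. Asymptotically E[X] → c³/6 = 6³/6 = 36 ≈ 36.0000, a bounded constant. In this regime the triangle count is asymptotically Poisson(c³/6).

E[X] ≈ 35.3745; in regime p = Θ(1/n^{1}) E[X] stays bounded (at the triangle threshold p ~ 1/n).


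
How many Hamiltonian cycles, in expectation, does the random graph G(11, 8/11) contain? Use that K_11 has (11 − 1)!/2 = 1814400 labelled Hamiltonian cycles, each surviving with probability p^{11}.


K_11 has (11 − 1)!/2 = 1814400 labelled Hamiltonian cycles.
For each such Hamiltonian cycle H, let X_H = 1 if all 11 edges of H are present in G. Then P[X_H = 1] = p^{11} = (8/11)^{11} = 8589934592/285311670611.
By linearity of expectation: E[X] = Σ_H E[X_H] = 1814400 · p^{11} = 1814400 · 8589934592/285311670611 = 15585577323724800/285311670611.
Numerically: E[X] ≈ 5.463e+04.

E[X] = 1814400 · (8/11)^{11} = 15585577323724800/285311670611 ≈ 5.463e+04.


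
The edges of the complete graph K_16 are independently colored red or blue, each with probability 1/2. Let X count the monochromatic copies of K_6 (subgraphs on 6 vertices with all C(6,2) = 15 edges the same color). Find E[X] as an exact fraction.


Let X = Σ_S X_S over the C(16, 6) = 8008 subsets S of size 6, where X_S = 1 if the K_6 on S is monochromatic.
For a fixed S, the K_6 on S has C(6, 2) = 15 edges. P[all 15 edges red] = (1/2)^15, and likewise for blue, so P[monochromatic] = 2·(1/2)^15 = 2^{1 − 15} = 1/16384.
By linearity of expectation: E[X] = C(16, 6) · 2^{1 − 15} = 8008 · 1/16384 = 1001/2048.
Numerically: E[X] ≈ 0.489.

E[X] = C(16,6)·2^(1−C(6,2)) = 1001/2048 ≈ 0.489.


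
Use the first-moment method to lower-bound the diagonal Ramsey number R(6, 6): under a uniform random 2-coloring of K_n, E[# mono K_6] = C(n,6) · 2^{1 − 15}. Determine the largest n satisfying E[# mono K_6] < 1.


We need C(n, 6) · 2^{1 − 15} < 1, i.e. C(n, 6) < 2^{15 − 1} = 16384.
Check values of n near the boundary:
  n = 14: C(14, 6) = 3003; 3003 < 16384? YES
  n = 15: C(15, 6) = 5005; 5005 < 16384? YES
  n = 16: C(16, 6) = 8008; 8008 < 16384? YES
  n = 17: C(17, 6) = 12376; 12376 < 16384? YES
  n = 18: C(18, 6) = 18564; 18564 < 16384? NO
The largest n with C(n, 6) < 16384 is n = 17 (where E[X] = 1547/2048 ≈ 0.755371). Hence R(6, 6) > 17, i.e. R(6, 6) ≥ 18.

Largest n = 17; hence R(6, 6) > 17.


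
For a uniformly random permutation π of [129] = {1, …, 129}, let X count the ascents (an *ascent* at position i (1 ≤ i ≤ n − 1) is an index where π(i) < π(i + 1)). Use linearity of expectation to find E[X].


Write X = Σ X_I over i = 1, …, 128, with X_I the indicator of one ascent.
There are 128 indicators.
For each fixed i, the pair (π(i), π(i+1)) is a uniformly random ordered pair of distinct values from {1, …, 129}; by symmetry P[π(i) < π(i+1)] = 1/2.
By linearity: E[X] = 128 · (1/2) = (129 − 1) · (1/2) = 64 ≈ 64.00000.

E[X] = 64 = 64.00000.


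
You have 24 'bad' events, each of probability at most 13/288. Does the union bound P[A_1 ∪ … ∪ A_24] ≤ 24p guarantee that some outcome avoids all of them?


Union bound: P[∪_{i=1}^{24} A_i] ≤ Σ_i P[A_i] ≤ 24·p = 24·(13/288) = 13/12.
Numerically: 13/12 ≈ 1.0833.
Is 13/12 < 1? NO.
Since the bound 13/12 is ≥ 1, the union bound is uninformative here; it does NOT by itself certify existence.

24·p = 13/12 ≈ 1.0833; existence NOT certified by the union bound.


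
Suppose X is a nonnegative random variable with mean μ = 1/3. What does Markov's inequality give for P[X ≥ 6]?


μ = E[X] = 1/3, a = 6.
Markov: P[X ≥ 6] ≤ μ/a = (1/3)/6 = 1/18.
Numerically: ≈ 0.0556.
(Since a = 6 > μ = 0.3333, the bound 1/18 is < 1 and informative.)

P[X ≥ 6] ≤ 1/18 ≈ 0.0556.


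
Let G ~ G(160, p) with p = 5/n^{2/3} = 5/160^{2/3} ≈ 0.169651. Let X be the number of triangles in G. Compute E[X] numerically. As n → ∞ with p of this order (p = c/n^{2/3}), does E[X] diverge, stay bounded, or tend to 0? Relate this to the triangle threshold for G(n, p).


Number of potential triangles: C(160, 3) = 669920.
Each occurs with probability p³ ≈ (0.169651)³ ≈ 4.88281250e-03.
By linearity: E[X] = C(160, 3)·p³ ≈ 669920 · 4.88281250e-03 ≈ 3271.093750.
Since α = 2/3 < 1, p = c/n^{2/3} ≫ 1/n is above the triangle threshold p ~ 1/n. Asymptotically E[X] ~ (c³/6)·n^{3(1−α)} = (5³/6)·n^{1} → ∞; triangles are abundant w.h.p.

E[X] ≈ 3271.093750; in regime p = Θ(1/n^{2/3}) E[X] diverges (above the triangle threshold p ~ 1/n).


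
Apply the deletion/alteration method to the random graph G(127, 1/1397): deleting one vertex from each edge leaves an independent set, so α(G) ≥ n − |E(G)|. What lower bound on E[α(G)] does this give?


E[|E(G)|] = C(127, 2)·p = 8001 · (1/1397) = 63/11.
E[α(G)] ≥ n − E[|E(G)|] = 127 − 63/11 = 1334/11.
Numerically: ≈ 121.2727.
(This is only a lower bound; the true E[α(G)] may be larger.)

E[α(G)] ≥ 1334/11 ≈ 121.2727.


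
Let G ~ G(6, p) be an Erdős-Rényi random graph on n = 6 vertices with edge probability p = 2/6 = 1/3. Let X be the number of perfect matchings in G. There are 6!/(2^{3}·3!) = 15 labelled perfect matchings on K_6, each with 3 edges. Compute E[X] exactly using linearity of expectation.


K_6 has 6!/(2^{3}·3!) = 15 labelled perfect matchings.
For each such perfect matching H, let X_H = 1 if all 3 edges of H are present in G. Then P[X_H = 1] = p^{3} = (1/3)^{3} = 1/27.
By linearity of expectation: E[X] = Σ_H E[X_H] = 15 · p^{3} = 15 · 1/27 = 5/9.
Numerically: E[X] ≈ 0.5556.

E[X] = 15 · (1/3)^{3} = 5/9 ≈ 0.5556.


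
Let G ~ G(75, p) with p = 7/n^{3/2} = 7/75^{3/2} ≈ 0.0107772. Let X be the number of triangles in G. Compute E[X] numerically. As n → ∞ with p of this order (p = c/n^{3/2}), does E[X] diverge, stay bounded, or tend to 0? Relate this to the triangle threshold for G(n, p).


Number of potential triangles: C(75, 3) = 67525.
Each occurs with probability p³ ≈ (0.0107772)³ ≈ 1.25175241e-06.
By linearity: E[X] = C(75, 3)·p³ ≈ 67525 · 1.25175241e-06 ≈ 0.084525.
Since α = 3/2 > 1, p = c/n^{3/2} = o(1/n) is below the triangle threshold p ~ 1/n. Asymptotically E[X] ~ (c³/6)·n^{3(1−α)} = (7³/6)·n^{-1.5} → 0, so by Markov's inequality G has no triangles w.h.p.

E[X] ≈ 0.084525; in regime p = Θ(1/n^{3/2}) E[X] tends to 0 (below the triangle threshold p ~ 1/n).


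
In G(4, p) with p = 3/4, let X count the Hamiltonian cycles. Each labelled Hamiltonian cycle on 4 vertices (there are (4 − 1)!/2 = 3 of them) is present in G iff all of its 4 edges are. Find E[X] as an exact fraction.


K_4 has (4 − 1)!/2 = 3 labelled Hamiltonian cycles.
For each such Hamiltonian cycle H, let X_H = 1 if all 4 edges of H are present in G. Then P[X_H = 1] = p^{4} = (3/4)^{4} = 81/256.
By linearity: E[X] = Σ_H E[X_H] = 3 · p^{4} = 3 · 81/256 = 243/256.
Numerically: E[X] ≈ 0.94922.

E[X] = 3 · (3/4)^{4} = 243/256 ≈ 0.94922.


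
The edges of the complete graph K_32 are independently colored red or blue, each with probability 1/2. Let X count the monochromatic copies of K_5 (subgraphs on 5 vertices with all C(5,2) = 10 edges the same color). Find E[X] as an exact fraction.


Let X = Σ_S X_S over the C(32, 5) = 201376 subsets S of size 5, where X_S = 1 if the K_5 on S is monochromatic.
For a fixed S, the K_5 on S has C(5, 2) = 10 edges. P[all 10 edges red] = (1/2)^10, and likewise for blue, so P[monochromatic] = 2·(1/2)^10 = 2^{1 − 10} = 1/512.
Summing: E[X] = C(32, 5) · 2^{1 − 10} = 201376 · 1/512 = 6293/16.
Numerically: E[X] ≈ 393.312.

E[X] = C(32,5)·2^(1−C(5,2)) = 6293/16 ≈ 393.312.


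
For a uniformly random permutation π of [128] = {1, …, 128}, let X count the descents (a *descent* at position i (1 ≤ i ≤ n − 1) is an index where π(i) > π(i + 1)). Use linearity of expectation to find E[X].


Write X = Σ X_I over i = 1, …, 127, with X_I the indicator of one descent.
There are 127 indicators.
For each fixed i, the pair (π(i), π(i+1)) is a uniformly random ordered pair of distinct values from {1, …, 128}; by symmetry P[π(i) > π(i+1)] = 1/2.
By linearity: E[X] = 127 · (1/2) = (128 − 1) · (1/2) = 127/2 ≈ 63.50000.

E[X] = 127/2 = 63.50000.


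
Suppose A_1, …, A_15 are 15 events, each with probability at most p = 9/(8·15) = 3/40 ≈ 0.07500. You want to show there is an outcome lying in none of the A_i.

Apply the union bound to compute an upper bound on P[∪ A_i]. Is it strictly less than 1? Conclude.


Union bound: P[∪_{i=1}^{15} A_i] ≤ Σ_i P[A_i] ≤ 15·p = 15·(3/40) = 9/8.
Numerically: 9/8 ≈ 1.12500.
Is 9/8 < 1? NO.
Since the bound 9/8 is ≥ 1, the union bound is uninformative here; it does NOT by itself certify existence.

15·p = 9/8 ≈ 1.12500; existence NOT certified by the union bound.


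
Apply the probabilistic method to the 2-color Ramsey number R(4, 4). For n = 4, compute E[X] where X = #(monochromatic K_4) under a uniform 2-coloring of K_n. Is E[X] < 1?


E[X] = C(4, 4) · 2^{1 − 6} = 1 · 2^{−5} = 1/32.
As a reduced fraction: E[X] = 1/32 ≈ 0.0312500.
Is E[X] < 1? YES.
Since E[X] < 1, there exists a 2-coloring of K_{4} with no monochromatic K_4; hence R(4, 4) > 4.

E[X] = 1/32 ≈ 0.0312500; E[X] < 1, so R(4, 4) > 4.
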